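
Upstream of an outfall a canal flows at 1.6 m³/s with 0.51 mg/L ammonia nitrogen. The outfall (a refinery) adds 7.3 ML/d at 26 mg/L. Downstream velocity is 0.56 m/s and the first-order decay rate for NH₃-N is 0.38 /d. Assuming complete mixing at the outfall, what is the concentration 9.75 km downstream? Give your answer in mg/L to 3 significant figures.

1.66 mg/L

7.3 ML/d = 0.08449 m³/s.
After complete mixing, C₀ = (0.08449·26 + 1.6·0.51) / 1.684 = 1.789 mg/L.
Travel time t = 9750 m / 0.56 m/s = 1.741e+04 s = 0.2015 d.
C = 1.789·exp(−0.38·0.2015) = 1.789·0.9263 = 1.657 mg/L.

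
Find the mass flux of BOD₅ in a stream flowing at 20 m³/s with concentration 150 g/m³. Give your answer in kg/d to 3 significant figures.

259000 kg/d

Mass flux = Q·C = 20 m³/s × 150 g/m³ = 3000 g/s.
= 3000 g/s × 86.4 = 2.592e+05 kg/d.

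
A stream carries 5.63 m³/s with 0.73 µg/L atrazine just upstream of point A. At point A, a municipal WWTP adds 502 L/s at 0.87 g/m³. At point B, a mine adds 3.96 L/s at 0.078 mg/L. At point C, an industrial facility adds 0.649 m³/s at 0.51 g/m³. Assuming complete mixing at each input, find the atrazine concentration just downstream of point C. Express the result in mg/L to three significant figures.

0.73 µg/L = 0.00073 mg/L.
502 L/s = 0.502 m³/s.
After input A: C = (5.63·0.00073 + 0.502·0.87) / 6.132 = 0.07189 mg/L.
3.96 L/s = 0.00396 m³/s.
After input B: C = (6.132·0.07189 + 0.00396·0.078) / 6.136 = 0.0719 mg/L.
After input C: C = (6.136·0.0719 + 0.649·0.51) / 6.785 = 0.1138 mg/L.

0.114 mg/L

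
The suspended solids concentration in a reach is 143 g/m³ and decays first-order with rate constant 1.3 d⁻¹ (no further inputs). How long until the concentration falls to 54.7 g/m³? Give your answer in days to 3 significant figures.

0.739 d

t = ln(C₀/C)/k = ln(143/54.7)/1.3 = 0.961/1.3 = 0.7392 d.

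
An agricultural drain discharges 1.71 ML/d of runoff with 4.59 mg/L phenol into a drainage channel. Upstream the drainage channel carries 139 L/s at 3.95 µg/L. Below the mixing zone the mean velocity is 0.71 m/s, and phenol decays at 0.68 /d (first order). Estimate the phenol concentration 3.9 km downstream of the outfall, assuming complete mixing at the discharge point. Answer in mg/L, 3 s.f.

1.71 ML/d = 0.01979 m³/s.
139 L/s = 0.139 m³/s.
3.95 µg/L = 0.00395 mg/L.
After complete mixing, C₀ = (0.01979·4.59 + 0.139·0.00395) / 0.1588 = 0.5756 mg/L.
Travel time t = 3900 m / 0.71 m/s = 5493 s = 0.06358 d.
C = 0.5756·exp(−0.68·0.06358) = 0.5756·0.9577 = 0.5512 mg/L.

0.551 mg/L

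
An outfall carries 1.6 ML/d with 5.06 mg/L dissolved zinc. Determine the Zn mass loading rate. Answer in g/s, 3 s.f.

1.6 ML/d = 0.01852 m³/s.
Mass flux = Q·C = 0.01852 m³/s × 5.06 g/m³ = 0.0937 g/s.

0.0937 g/s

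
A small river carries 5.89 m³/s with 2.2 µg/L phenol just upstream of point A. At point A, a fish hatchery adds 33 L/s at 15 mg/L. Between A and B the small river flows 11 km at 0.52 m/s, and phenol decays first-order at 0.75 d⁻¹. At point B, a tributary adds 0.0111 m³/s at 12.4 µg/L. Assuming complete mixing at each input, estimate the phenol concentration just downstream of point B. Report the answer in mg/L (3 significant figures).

0.0713 mg/L

2.2 µg/L = 0.0022 mg/L.
33 L/s = 0.033 m³/s.
After input A: C = (5.89·0.0022 + 0.033·15) / 5.923 = 0.08576 mg/L.
Over the 11 km reach to input B (t = 2.115e+04 s = 0.2448 d), decay gives C = 0.08576·exp(−0.75·0.2448) = 0.07137 mg/L.
12.4 µg/L = 0.0124 mg/L.
After input B: C = (5.923·0.07137 + 0.0111·0.0124) / 5.934 = 0.07126 mg/L.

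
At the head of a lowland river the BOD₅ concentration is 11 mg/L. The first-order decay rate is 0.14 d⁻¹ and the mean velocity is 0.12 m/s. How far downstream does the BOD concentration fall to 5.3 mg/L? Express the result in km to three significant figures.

54.1 km

From C = C₀·e^(−kt), t = ln(C₀/C)/k = ln(11/5.3)/0.14 = 0.7302/0.14 = 5.216 d.
Distance = v·t = 0.12 m/s × 4.506e+05 s = 5.408e+04 m = 54.08 km.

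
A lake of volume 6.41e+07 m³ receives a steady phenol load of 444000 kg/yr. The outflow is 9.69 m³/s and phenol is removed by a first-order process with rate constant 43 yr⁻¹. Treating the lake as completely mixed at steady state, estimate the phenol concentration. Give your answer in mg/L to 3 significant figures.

Outflow Q = 9.69 m³/s × 3.156e+07 s/yr = 3.058e+08 m³/yr.
Steady-state CSTR mass balance: W = Q·C + k·V·C, so C = W/(Q + kV).
Q + kV = 3.058e+08 + 43·6.41e+07 = 3.062e+09 m³/yr.
C = 444000/3.062e+09 = 0.000145 kg/m³ = 0.145 mg/L.

0.145 mg/L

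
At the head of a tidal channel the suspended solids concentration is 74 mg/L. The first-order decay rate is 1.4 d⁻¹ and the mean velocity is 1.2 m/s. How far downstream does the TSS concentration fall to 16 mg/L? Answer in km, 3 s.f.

From C = C₀·e^(−kt), t = ln(C₀/C)/k = ln(74/16)/1.4 = 1.531/1.4 = 1.094 d.
Distance = v·t = 1.2 m/s × 9.451e+04 s = 1.134e+05 m = 113.4 km.

113 km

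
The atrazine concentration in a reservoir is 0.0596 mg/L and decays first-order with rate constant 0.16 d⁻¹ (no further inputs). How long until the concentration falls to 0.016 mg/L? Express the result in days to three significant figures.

t = ln(C₀/C)/k = ln(0.0596/0.016)/0.16 = 1.315/0.16 = 8.219 d.

8.22 d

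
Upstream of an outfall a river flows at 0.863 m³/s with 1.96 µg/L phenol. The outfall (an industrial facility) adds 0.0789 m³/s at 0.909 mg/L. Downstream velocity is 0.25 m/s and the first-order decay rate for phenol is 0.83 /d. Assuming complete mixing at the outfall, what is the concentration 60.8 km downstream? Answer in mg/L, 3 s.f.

1.96 µg/L = 0.00196 mg/L.
After complete mixing, C₀ = (0.0789·0.909 + 0.863·0.00196) / 0.9419 = 0.07794 mg/L.
Travel time t = 6.08e+04 m / 0.25 m/s = 2.432e+05 s = 2.815 d.
C = 0.07794·exp(−0.83·2.815) = 0.07794·0.09669 = 0.007536 mg/L.

0.00754 mg/L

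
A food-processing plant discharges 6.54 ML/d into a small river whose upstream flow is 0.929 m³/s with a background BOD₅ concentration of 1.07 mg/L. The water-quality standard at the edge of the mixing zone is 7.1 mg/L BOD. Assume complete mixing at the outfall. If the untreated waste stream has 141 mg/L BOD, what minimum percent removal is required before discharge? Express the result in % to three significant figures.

42.5 %

6.54 ML/d = 0.07569 m³/s.
Mass balance: 7.1·1.005 = 0.07569·Cₑ + 0.929·1.07.
Cₑ = (7.133 − 0.994) / 0.07569 = 81.11 mg/L.
Required removal = 1 − 81.11/141 = 42.48 %.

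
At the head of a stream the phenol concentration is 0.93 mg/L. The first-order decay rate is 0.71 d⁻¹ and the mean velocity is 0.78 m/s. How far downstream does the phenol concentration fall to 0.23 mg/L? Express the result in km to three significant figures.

133 km

From C = C₀·e^(−kt), t = ln(C₀/C)/k = ln(0.93/0.23)/0.71 = 1.397/0.71 = 1.968 d.
Distance = v·t = 0.78 m/s × 1.7e+05 s = 1.326e+05 m = 132.6 km.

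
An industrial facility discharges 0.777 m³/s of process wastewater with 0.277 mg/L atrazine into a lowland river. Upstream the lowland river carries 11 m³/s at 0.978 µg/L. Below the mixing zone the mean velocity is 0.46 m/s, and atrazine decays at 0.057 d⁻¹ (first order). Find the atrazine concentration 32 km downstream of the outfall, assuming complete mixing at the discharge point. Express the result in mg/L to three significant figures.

0.0183 mg/L

0.978 µg/L = 0.000978 mg/L.
After complete mixing, C₀ = (0.777·0.277 + 11·0.000978) / 11.78 = 0.01919 mg/L.
Travel time t = 3.2e+04 m / 0.46 m/s = 6.957e+04 s = 0.8052 d.
C = 0.01919·exp(−0.057·0.8052) = 0.01919·0.9551 = 0.01833 mg/L.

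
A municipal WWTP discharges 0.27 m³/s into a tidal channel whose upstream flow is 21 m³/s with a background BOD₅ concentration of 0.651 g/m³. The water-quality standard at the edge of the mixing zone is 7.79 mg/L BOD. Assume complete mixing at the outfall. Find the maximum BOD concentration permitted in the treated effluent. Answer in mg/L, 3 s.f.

Mass balance: 7.79·21.27 = 0.27·Cₑ + 21·0.651.
Cₑ = (165.7 − 13.67) / 0.27 = 563 mg/L.

563 mg/L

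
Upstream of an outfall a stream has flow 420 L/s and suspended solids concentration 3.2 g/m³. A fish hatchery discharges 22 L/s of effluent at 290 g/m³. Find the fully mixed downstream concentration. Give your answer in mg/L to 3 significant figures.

22 L/s = 0.022 m³/s.
420 L/s = 0.42 m³/s.
Conservation of mass across the mixing zone: C = (0.022·290 + 0.42·3.2) / (0.022 + 0.42) = 7.724/0.442 = 17.48 mg/L.

17.5 mg/L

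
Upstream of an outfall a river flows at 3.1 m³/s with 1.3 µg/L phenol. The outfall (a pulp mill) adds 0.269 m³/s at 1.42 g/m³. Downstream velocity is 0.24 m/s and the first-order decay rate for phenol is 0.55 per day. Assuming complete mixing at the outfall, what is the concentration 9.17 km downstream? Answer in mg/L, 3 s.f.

0.0898 mg/L

1.3 µg/L = 0.0013 mg/L.
After complete mixing, C₀ = (0.269·1.42 + 3.1·0.0013) / 3.369 = 0.1146 mg/L.
Travel time t = 9170 m / 0.24 m/s = 3.821e+04 s = 0.4422 d.
C = 0.1146·exp(−0.55·0.4422) = 0.1146·0.7841 = 0.08984 mg/L.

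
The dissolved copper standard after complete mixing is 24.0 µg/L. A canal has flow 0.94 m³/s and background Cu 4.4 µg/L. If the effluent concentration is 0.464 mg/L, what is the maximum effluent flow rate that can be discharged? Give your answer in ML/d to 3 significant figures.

3.62 ML/d

4.4 µg/L = 0.0044 mg/L.
24.0 µg/L = 0.024 mg/L.
Mass balance at complete mixing: C_std·(Q_w + Q_r) = Q_w·C_e + Q_r·C_b.
Rearranging, Q_w = Q_r·(C_std − C_b)/(C_e − C_std) = 0.94·(0.024 − 0.0044) / (0.464 − 0.024) = 0.04187 m³/s.
= 3.618 ML/d.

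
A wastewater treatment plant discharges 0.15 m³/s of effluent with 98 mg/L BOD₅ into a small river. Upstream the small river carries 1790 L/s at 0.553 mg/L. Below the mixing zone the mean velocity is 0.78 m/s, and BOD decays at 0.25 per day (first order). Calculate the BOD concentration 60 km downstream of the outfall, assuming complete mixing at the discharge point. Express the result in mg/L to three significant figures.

6.47 mg/L

1790 L/s = 1.79 m³/s.
After complete mixing, C₀ = (0.15·98 + 1.79·0.553) / 1.94 = 8.088 mg/L.
Travel time t = 6e+04 m / 0.78 m/s = 7.692e+04 s = 0.8903 d.
C = 8.088·exp(−0.25·0.8903) = 8.088·0.8005 = 6.474 mg/L.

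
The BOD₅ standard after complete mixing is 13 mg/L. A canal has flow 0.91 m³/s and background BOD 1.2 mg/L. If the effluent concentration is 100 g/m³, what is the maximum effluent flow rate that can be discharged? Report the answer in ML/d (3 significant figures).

10.7 ML/d

Mass balance at complete mixing: C_std·(Q_w + Q_r) = Q_w·C_e + Q_r·C_b.
Rearranging, Q_w = Q_r·(C_std − C_b)/(C_e − C_std) = 0.91·(13 − 1.2) / (100 − 13) = 0.1234 m³/s.
= 10.66 ML/d.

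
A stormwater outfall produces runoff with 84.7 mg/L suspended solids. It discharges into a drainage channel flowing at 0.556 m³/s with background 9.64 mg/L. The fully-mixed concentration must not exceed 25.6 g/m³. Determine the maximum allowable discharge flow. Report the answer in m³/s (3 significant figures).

0.150 m³/s

Mass balance at complete mixing: C_std·(Q_w + Q_r) = Q_w·C_e + Q_r·C_b.
Rearranging, Q_w = Q_r·(C_std − C_b)/(C_e − C_std) = 0.556·(25.6 − 9.64) / (84.7 − 25.6) = 0.1501 m³/s.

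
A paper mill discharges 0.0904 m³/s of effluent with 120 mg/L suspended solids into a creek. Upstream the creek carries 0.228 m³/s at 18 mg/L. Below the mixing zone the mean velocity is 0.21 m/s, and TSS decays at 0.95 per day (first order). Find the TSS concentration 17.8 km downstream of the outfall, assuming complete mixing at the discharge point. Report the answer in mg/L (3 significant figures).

18.5 mg/L

After complete mixing, C₀ = (0.0904·120 + 0.228·18) / 0.3184 = 46.96 mg/L.
Travel time t = 1.78e+04 m / 0.21 m/s = 8.476e+04 s = 0.981 d.
C = 46.96·exp(−0.95·0.981) = 46.96·0.3938 = 18.49 mg/L.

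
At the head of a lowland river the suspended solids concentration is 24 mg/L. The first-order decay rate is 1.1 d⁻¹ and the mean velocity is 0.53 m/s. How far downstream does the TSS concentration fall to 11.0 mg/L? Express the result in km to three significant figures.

32.5 km

From C = C₀·e^(−kt), t = ln(C₀/C)/k = ln(24/11.0)/1.1 = 0.7802/1.1 = 0.7092 d.
Distance = v·t = 0.53 m/s × 6.128e+04 s = 3.248e+04 m = 32.48 km.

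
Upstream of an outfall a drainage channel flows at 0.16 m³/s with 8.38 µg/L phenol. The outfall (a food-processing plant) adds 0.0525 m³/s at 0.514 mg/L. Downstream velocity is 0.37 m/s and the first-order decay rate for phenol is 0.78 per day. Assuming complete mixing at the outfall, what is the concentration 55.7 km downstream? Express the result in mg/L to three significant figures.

0.0342 mg/L

8.38 µg/L = 0.00838 mg/L.
After complete mixing, C₀ = (0.0525·0.514 + 0.16·0.00838) / 0.2125 = 0.1333 mg/L.
Travel time t = 5.57e+04 m / 0.37 m/s = 1.505e+05 s = 1.742 d.
C = 0.1333·exp(−0.78·1.742) = 0.1333·0.2569 = 0.03424 mg/L.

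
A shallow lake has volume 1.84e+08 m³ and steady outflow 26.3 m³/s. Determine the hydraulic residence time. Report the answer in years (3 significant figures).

Q = 26.3 m³/s × 3.156e+07 s/yr = 8.3e+08 m³/yr.
Hydraulic residence time τ = V/Q = 1.84e+08/8.3e+08 = 0.2217 yr.

0.222 yr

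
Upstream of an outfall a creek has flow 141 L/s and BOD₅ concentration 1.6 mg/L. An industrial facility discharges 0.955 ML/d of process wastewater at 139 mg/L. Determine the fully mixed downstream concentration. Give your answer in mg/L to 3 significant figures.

11.6 mg/L

0.955 ML/d = 0.01105 m³/s.
141 L/s = 0.141 m³/s.
Conservation of mass across the mixing zone: C = (0.01105·139 + 0.141·1.6) / (0.01105 + 0.141) = 1.762/0.1521 = 11.59 mg/L.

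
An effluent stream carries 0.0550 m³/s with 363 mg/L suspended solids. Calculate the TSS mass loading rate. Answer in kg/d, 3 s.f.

1720 kg/d

Mass flux = Q·C = 0.055 m³/s × 363 g/m³ = 19.96 g/s.
= 19.96 g/s × 86.4 = 1725 kg/d.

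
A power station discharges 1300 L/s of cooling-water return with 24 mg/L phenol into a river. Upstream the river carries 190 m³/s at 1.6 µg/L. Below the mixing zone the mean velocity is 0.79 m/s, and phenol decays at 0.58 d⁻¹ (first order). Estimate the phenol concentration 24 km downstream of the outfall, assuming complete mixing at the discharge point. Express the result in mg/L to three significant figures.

1300 L/s = 1.3 m³/s.
1.6 µg/L = 0.0016 mg/L.
After complete mixing, C₀ = (1.3·24 + 190·0.0016) / 191.3 = 0.1647 mg/L.
Travel time t = 2.4e+04 m / 0.79 m/s = 3.038e+04 s = 0.3516 d.
C = 0.1647·exp(−0.58·0.3516) = 0.1647·0.8155 = 0.1343 mg/L.

0.134 mg/L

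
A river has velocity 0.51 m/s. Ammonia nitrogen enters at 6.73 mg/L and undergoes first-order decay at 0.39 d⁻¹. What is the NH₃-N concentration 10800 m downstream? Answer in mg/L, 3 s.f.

Travel time t = 10800 m / 0.51 m/s = 1.08e+04/0.51 = 2.118e+04 s = 0.2451 d.
First-order decay: C = 6.73·exp(−0.39·0.2451) = 6.73·0.9088 = 6.116 mg/L.

6.12 mg/L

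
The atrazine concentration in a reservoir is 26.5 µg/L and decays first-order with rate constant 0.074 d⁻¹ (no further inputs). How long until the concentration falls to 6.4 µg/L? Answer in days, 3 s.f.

t = ln(C₀/C)/k = ln(26.5/6.4)/0.074 = 1.421/0.074 = 19.2 d.

19.2 d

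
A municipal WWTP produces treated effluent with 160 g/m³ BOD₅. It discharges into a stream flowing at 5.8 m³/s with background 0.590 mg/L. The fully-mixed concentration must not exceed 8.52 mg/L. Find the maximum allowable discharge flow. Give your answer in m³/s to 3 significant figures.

0.304 m³/s

Mass balance at complete mixing: C_std·(Q_w + Q_r) = Q_w·C_e + Q_r·C_b.
Rearranging, Q_w = Q_r·(C_std − C_b)/(C_e − C_std) = 5.8·(8.52 − 0.59) / (160 − 8.52) = 0.3036 m³/s.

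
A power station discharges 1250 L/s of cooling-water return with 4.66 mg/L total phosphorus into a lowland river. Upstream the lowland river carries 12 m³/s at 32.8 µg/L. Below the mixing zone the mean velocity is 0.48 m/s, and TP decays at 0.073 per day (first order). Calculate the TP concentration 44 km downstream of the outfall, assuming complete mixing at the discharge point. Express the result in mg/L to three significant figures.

0.434 mg/L

1250 L/s = 1.25 m³/s.
32.8 µg/L = 0.0328 mg/L.
After complete mixing, C₀ = (1.25·4.66 + 12·0.0328) / 13.25 = 0.4693 mg/L.
Travel time t = 4.4e+04 m / 0.48 m/s = 9.167e+04 s = 1.061 d.
C = 0.4693·exp(−0.073·1.061) = 0.4693·0.9255 = 0.4344 mg/L.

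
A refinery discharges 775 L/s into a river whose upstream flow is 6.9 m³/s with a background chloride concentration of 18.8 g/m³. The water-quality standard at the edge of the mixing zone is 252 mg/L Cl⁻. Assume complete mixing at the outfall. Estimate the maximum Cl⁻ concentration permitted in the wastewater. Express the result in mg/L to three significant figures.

2330 mg/L

775 L/s = 0.775 m³/s.
Mass balance: 252·7.675 = 0.775·Cₑ + 6.9·18.8.
Cₑ = (1934 − 129.7) / 0.775 = 2328 mg/L.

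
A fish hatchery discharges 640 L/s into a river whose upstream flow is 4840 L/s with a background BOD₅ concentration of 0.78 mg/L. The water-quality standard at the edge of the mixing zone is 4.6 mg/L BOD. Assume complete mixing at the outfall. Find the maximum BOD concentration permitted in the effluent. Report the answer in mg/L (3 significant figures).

33.5 mg/L

640 L/s = 0.64 m³/s.
4840 L/s = 4.84 m³/s.
Mass balance: 4.6·5.48 = 0.64·Cₑ + 4.84·0.78.
Cₑ = (25.21 − 3.775) / 0.64 = 33.49 mg/L.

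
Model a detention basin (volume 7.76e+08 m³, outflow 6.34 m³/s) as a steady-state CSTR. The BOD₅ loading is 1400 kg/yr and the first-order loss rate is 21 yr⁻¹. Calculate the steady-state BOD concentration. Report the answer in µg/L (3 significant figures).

0.0849 µg/L

Outflow Q = 6.34 m³/s × 3.156e+07 s/yr = 2.001e+08 m³/yr.
Steady-state CSTR mass balance: W = Q·C + k·V·C, so C = W/(Q + kV).
Q + kV = 2.001e+08 + 21·7.76e+08 = 1.65e+10 m³/yr.
C = 1400/1.65e+10 = 8.487e-08 kg/m³ = 8.487e-05 mg/L = 0.08487 µg/L.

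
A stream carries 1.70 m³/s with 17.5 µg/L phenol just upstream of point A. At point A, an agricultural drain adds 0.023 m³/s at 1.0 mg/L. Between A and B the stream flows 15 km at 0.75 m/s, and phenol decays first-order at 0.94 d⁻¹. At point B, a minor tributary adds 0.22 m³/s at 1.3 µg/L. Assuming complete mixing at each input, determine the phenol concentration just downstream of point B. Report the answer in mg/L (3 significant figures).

17.5 µg/L = 0.0175 mg/L.
After input A: C = (1.7·0.0175 + 0.023·1) / 1.723 = 0.03062 mg/L.
Over the 15 km reach to input B (t = 2e+04 s = 0.2315 d), decay gives C = 0.03062·exp(−0.94·0.2315) = 0.02463 mg/L.
1.3 µg/L = 0.0013 mg/L.
After input B: C = (1.723·0.02463 + 0.22·0.0013) / 1.943 = 0.02199 mg/L.

0.0220 mg/L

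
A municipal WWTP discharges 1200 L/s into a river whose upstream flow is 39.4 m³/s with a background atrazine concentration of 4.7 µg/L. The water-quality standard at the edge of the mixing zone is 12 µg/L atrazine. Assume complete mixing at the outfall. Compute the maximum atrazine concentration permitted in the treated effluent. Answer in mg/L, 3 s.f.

1200 L/s = 1.2 m³/s.
4.7 µg/L = 0.0047 mg/L.
12 µg/L = 0.012 mg/L.
Mass balance: 0.012·40.6 = 1.2·Cₑ + 39.4·0.0047.
Cₑ = (0.4872 − 0.1852) / 1.2 = 0.2517 mg/L.

0.252 mg/L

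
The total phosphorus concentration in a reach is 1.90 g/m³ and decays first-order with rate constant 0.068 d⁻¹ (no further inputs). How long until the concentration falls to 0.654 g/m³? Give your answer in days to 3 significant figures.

15.7 d

t = ln(C₀/C)/k = ln(1.90/0.654)/0.068 = 1.067/0.068 = 15.68 d.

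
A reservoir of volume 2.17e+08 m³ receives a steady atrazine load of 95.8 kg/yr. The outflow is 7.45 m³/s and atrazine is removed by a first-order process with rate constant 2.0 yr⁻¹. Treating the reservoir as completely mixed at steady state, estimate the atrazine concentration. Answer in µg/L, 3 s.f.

0.143 µg/L

Outflow Q = 7.45 m³/s × 3.156e+07 s/yr = 2.351e+08 m³/yr.
Steady-state CSTR mass balance: W = Q·C + k·V·C, so C = W/(Q + kV).
Q + kV = 2.351e+08 + 2.0·2.17e+08 = 6.691e+08 m³/yr.
C = 95.8/6.691e+08 = 1.432e-07 kg/m³ = 0.0001432 mg/L = 0.1432 µg/L.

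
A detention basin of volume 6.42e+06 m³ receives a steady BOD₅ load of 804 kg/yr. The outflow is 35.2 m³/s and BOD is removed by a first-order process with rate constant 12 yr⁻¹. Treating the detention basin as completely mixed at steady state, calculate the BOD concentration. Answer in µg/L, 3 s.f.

Outflow Q = 35.2 m³/s × 3.156e+07 s/yr = 1.111e+09 m³/yr.
Steady-state CSTR mass balance: W = Q·C + k·V·C, so C = W/(Q + kV).
Q + kV = 1.111e+09 + 12·6.42e+06 = 1.188e+09 m³/yr.
C = 804/1.188e+09 = 6.768e-07 kg/m³ = 0.0006768 mg/L = 0.6768 µg/L.

0.677 µg/L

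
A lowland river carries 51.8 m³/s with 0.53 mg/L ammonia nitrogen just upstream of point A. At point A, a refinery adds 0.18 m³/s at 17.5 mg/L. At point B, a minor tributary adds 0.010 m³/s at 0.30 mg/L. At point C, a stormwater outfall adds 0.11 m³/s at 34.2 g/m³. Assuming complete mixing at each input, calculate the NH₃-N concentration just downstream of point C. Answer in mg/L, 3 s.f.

0.660 mg/L

After input A: C = (51.8·0.53 + 0.18·17.5) / 51.98 = 0.5888 mg/L.
After input B: C = (51.98·0.5888 + 0.01·0.3) / 51.99 = 0.5887 mg/L.
After input C: C = (51.99·0.5887 + 0.11·34.2) / 52.1 = 0.6597 mg/L.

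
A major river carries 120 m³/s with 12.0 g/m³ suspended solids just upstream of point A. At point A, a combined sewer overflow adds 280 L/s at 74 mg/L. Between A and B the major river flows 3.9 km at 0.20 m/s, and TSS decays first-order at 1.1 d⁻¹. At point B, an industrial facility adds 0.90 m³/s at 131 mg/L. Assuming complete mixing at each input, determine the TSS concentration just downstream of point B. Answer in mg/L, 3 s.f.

280 L/s = 0.28 m³/s.
After input A: C = (120·12 + 0.28·74) / 120.3 = 12.14 mg/L.
Over the 3.9 km reach to input B (t = 1.95e+04 s = 0.2257 d), decay gives C = 12.14·exp(−1.1·0.2257) = 9.474 mg/L.
After input B: C = (120.3·9.474 + 0.9·131) / 121.2 = 10.38 mg/L.

10.4 mg/L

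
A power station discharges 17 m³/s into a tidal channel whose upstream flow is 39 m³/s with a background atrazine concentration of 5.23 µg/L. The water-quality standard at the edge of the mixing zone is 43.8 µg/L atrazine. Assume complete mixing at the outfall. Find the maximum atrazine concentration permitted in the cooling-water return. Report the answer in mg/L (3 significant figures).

0.132 mg/L

5.23 µg/L = 0.00523 mg/L.
43.8 µg/L = 0.0438 mg/L.
Mass balance: 0.0438·56 = 17·Cₑ + 39·0.00523.
Cₑ = (2.453 − 0.204) / 17 = 0.1323 mg/L.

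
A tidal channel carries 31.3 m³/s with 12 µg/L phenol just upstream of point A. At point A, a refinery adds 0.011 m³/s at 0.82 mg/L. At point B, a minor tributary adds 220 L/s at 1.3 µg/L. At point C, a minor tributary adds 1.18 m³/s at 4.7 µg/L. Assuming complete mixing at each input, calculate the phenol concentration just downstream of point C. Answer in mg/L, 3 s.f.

12 µg/L = 0.012 mg/L.
After input A: C = (31.3·0.012 + 0.011·0.82) / 31.31 = 0.01228 mg/L.
220 L/s = 0.22 m³/s.
1.3 µg/L = 0.0013 mg/L.
After input B: C = (31.31·0.01228 + 0.22·0.0013) / 31.53 = 0.01221 mg/L.
4.7 µg/L = 0.0047 mg/L.
After input C: C = (31.53·0.01221 + 1.18·0.0047) / 32.71 = 0.01194 mg/L.

0.0119 mg/L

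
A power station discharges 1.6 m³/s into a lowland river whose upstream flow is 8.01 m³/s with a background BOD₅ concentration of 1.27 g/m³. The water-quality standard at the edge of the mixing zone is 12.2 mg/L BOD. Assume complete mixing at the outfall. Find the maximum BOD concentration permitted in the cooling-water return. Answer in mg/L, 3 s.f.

66.9 mg/L

Mass balance: 12.2·9.61 = 1.6·Cₑ + 8.01·1.27.
Cₑ = (117.2 − 10.17) / 1.6 = 66.92 mg/L.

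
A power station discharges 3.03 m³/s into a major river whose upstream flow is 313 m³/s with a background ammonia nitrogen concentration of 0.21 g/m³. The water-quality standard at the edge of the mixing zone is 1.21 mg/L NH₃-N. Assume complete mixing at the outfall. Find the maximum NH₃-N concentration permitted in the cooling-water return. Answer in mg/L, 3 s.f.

105 mg/L

Mass balance: 1.21·316 = 3.03·Cₑ + 313·0.21.
Cₑ = (382.4 − 65.73) / 3.03 = 104.5 mg/L.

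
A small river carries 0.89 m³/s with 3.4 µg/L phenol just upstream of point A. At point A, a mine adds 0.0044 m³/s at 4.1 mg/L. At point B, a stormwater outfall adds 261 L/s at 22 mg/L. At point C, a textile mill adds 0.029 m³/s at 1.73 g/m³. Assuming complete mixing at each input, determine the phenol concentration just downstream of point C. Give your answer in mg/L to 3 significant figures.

4.91 mg/L

3.4 µg/L = 0.0034 mg/L.
After input A: C = (0.89·0.0034 + 0.0044·4.1) / 0.8944 = 0.02355 mg/L.
261 L/s = 0.261 m³/s.
After input B: C = (0.8944·0.02355 + 0.261·22) / 1.155 = 4.988 mg/L.
After input C: C = (1.155·4.988 + 0.029·1.73) / 1.184 = 4.908 mg/L.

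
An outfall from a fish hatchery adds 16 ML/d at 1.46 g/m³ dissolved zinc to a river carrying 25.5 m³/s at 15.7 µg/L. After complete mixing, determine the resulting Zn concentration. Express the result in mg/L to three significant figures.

16 ML/d = 0.1852 m³/s.
15.7 µg/L = 0.0157 mg/L.
Flow-weighted mixing gives C = (0.1852·1.46 + 25.5·0.0157) / (0.1852 + 25.5) = 0.6707/25.69 = 0.02611 mg/L.

0.0261 mg/L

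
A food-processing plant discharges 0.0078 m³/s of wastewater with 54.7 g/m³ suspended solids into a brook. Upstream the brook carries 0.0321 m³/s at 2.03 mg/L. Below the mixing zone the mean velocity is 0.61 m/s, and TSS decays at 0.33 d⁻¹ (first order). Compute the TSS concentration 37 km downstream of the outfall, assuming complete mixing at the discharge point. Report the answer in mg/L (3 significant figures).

After complete mixing, C₀ = (0.0078·54.7 + 0.0321·2.03) / 0.0399 = 12.33 mg/L.
Travel time t = 3.7e+04 m / 0.61 m/s = 6.066e+04 s = 0.702 d.
C = 12.33·exp(−0.33·0.702) = 12.33·0.7932 = 9.777 mg/L.

9.78 mg/L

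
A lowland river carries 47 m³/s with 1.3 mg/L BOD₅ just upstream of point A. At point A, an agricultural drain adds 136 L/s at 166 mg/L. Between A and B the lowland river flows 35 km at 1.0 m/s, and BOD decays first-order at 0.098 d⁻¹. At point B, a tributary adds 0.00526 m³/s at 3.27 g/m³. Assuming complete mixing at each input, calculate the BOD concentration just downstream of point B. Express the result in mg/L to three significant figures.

1.71 mg/L

136 L/s = 0.136 m³/s.
After input A: C = (47·1.3 + 0.136·166) / 47.14 = 1.775 mg/L.
Over the 35 km reach to input B (t = 3.5e+04 s = 0.4051 d), decay gives C = 1.775·exp(−0.098·0.4051) = 1.706 mg/L.
After input B: C = (47.14·1.706 + 0.00526·3.27) / 47.14 = 1.706 mg/L.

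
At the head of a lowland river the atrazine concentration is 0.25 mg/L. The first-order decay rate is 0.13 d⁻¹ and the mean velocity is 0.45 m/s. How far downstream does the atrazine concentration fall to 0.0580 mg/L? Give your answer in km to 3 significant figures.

From C = C₀·e^(−kt), t = ln(C₀/C)/k = ln(0.25/0.0580)/0.13 = 1.461/0.13 = 11.24 d.
Distance = v·t = 0.45 m/s × 9.71e+05 s = 4.37e+05 m = 437 km.

437 km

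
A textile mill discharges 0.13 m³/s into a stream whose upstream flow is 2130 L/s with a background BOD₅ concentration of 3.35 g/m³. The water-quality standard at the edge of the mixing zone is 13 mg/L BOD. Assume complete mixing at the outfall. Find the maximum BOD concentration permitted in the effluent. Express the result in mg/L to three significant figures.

171 mg/L

2130 L/s = 2.13 m³/s.
Mass balance: 13·2.26 = 0.13·Cₑ + 2.13·3.35.
Cₑ = (29.38 − 7.135) / 0.13 = 171.1 mg/L.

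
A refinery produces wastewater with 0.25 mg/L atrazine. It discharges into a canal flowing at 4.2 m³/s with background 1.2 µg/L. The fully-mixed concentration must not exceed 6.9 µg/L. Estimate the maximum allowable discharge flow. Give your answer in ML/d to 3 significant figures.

8.51 ML/d

1.2 µg/L = 0.0012 mg/L.
6.9 µg/L = 0.0069 mg/L.
Mass balance at complete mixing: C_std·(Q_w + Q_r) = Q_w·C_e + Q_r·C_b.
Rearranging, Q_w = Q_r·(C_std − C_b)/(C_e − C_std) = 4.2·(0.0069 − 0.0012) / (0.25 − 0.0069) = 0.09848 m³/s.
= 8.508 ML/d.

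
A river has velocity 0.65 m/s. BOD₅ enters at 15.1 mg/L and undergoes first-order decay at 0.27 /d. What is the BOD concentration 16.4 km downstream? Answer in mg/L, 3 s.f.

14.0 mg/L

Travel time t = 16.4 km / 0.65 m/s = 1.64e+04/0.65 = 2.523e+04 s = 0.292 d.
First-order decay: C = 15.1·exp(−0.27·0.292) = 15.1·0.9242 = 13.96 mg/L.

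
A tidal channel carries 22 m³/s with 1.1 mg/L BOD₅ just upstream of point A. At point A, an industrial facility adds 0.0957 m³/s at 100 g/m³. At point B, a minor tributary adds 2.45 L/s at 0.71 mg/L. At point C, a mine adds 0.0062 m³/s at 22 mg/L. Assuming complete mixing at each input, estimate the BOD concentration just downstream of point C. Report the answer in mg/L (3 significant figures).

After input A: C = (22·1.1 + 0.0957·100) / 22.1 = 1.528 mg/L.
2.45 L/s = 0.00245 m³/s.
After input B: C = (22.1·1.528 + 0.00245·0.71) / 22.1 = 1.528 mg/L.
After input C: C = (22.1·1.528 + 0.0062·22) / 22.1 = 1.534 mg/L.

1.53 mg/L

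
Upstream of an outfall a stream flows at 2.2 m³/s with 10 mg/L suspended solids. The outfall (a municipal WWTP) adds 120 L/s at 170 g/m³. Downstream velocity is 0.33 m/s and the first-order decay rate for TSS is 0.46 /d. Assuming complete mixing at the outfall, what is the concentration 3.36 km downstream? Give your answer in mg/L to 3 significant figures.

17.3 mg/L

120 L/s = 0.12 m³/s.
After complete mixing, C₀ = (0.12·170 + 2.2·10) / 2.32 = 18.28 mg/L.
Travel time t = 3360 m / 0.33 m/s = 1.018e+04 s = 0.1178 d.
C = 18.28·exp(−0.46·0.1178) = 18.28·0.9472 = 17.31 mg/L.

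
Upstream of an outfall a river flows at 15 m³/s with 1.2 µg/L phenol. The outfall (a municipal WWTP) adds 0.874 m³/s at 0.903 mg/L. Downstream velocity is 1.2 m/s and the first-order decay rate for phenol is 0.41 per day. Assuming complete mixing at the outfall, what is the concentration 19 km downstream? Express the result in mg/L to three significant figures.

1.2 µg/L = 0.0012 mg/L.
After complete mixing, C₀ = (0.874·0.903 + 15·0.0012) / 15.87 = 0.05085 mg/L.
Travel time t = 1.9e+04 m / 1.2 m/s = 1.583e+04 s = 0.1833 d.
C = 0.05085·exp(−0.41·0.1833) = 0.05085·0.9276 = 0.04717 mg/L.

0.0472 mg/L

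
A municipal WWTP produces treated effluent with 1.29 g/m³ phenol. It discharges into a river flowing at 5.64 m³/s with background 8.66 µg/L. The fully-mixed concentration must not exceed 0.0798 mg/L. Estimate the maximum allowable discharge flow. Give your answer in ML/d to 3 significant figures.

8.66 µg/L = 0.00866 mg/L.
Mass balance at complete mixing: C_std·(Q_w + Q_r) = Q_w·C_e + Q_r·C_b.
Rearranging, Q_w = Q_r·(C_std − C_b)/(C_e − C_std) = 5.64·(0.0798 − 0.00866) / (1.29 − 0.0798) = 0.3315 m³/s.
= 28.65 ML/d.

28.6 ML/d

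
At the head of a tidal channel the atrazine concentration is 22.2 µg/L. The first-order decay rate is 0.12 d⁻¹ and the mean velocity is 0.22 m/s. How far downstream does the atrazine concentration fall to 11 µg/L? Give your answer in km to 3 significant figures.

From C = C₀·e^(−kt), t = ln(C₀/C)/k = ln(22.2/11)/0.12 = 0.7022/0.12 = 5.852 d.
Distance = v·t = 0.22 m/s × 5.056e+05 s = 1.112e+05 m = 111.2 km.

111 km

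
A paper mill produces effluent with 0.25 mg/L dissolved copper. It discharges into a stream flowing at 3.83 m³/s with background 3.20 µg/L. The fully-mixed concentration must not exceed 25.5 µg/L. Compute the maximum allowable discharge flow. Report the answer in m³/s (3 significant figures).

3.20 µg/L = 0.0032 mg/L.
25.5 µg/L = 0.0255 mg/L.
Mass balance at complete mixing: C_std·(Q_w + Q_r) = Q_w·C_e + Q_r·C_b.
Rearranging, Q_w = Q_r·(C_std − C_b)/(C_e − C_std) = 3.83·(0.0255 − 0.0032) / (0.25 − 0.0255) = 0.3804 m³/s.

0.380 m³/s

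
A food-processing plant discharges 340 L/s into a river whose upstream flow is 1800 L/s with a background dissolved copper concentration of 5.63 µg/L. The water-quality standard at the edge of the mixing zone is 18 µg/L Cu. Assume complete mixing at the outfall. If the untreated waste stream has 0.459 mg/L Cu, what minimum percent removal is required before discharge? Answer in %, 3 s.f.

81.8 %

340 L/s = 0.34 m³/s.
1800 L/s = 1.8 m³/s.
5.63 µg/L = 0.00563 mg/L.
18 µg/L = 0.018 mg/L.
Mass balance: 0.018·2.14 = 0.34·Cₑ + 1.8·0.00563.
Cₑ = (0.03852 − 0.01013) / 0.34 = 0.08349 mg/L.
Required removal = 1 − 0.08349/0.459 = 81.81 %.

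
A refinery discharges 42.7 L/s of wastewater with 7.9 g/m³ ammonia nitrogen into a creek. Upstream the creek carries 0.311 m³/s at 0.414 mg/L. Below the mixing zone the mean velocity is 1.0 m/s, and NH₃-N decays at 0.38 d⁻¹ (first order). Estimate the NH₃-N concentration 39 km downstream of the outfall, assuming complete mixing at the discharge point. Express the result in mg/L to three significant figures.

1.11 mg/L

42.7 L/s = 0.0427 m³/s.
After complete mixing, C₀ = (0.0427·7.9 + 0.311·0.414) / 0.3537 = 1.318 mg/L.
Travel time t = 3.9e+04 m / 1.0 m/s = 3.9e+04 s = 0.4514 d.
C = 1.318·exp(−0.38·0.4514) = 1.318·0.8424 = 1.11 mg/L.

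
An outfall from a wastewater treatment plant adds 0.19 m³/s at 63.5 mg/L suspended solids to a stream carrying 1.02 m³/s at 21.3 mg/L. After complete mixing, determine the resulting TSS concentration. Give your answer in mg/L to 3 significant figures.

27.9 mg/L

Flow-weighted mixing gives C = (0.19·63.5 + 1.02·21.3) / (0.19 + 1.02) = 33.79/1.21 = 27.93 mg/L.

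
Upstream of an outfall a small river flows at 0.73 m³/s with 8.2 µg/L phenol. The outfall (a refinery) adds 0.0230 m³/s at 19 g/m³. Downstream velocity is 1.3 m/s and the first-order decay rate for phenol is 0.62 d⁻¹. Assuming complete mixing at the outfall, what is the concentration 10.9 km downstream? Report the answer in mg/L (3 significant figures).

0.554 mg/L

8.2 µg/L = 0.0082 mg/L.
After complete mixing, C₀ = (0.023·19 + 0.73·0.0082) / 0.753 = 0.5883 mg/L.
Travel time t = 1.09e+04 m / 1.3 m/s = 8385 s = 0.09704 d.
C = 0.5883·exp(−0.62·0.09704) = 0.5883·0.9416 = 0.5539 mg/L.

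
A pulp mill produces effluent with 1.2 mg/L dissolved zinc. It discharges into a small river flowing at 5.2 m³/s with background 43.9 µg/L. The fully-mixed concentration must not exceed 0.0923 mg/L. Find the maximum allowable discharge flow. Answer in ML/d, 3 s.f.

19.6 ML/d

43.9 µg/L = 0.0439 mg/L.
Mass balance at complete mixing: C_std·(Q_w + Q_r) = Q_w·C_e + Q_r·C_b.
Rearranging, Q_w = Q_r·(C_std − C_b)/(C_e − C_std) = 5.2·(0.0923 − 0.0439) / (1.2 − 0.0923) = 0.2272 m³/s.
= 19.63 ML/d.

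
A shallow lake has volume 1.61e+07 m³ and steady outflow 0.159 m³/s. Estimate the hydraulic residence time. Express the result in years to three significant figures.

3.21 yr

Q = 0.159 m³/s × 3.156e+07 s/yr = 5.018e+06 m³/yr.
Hydraulic residence time τ = V/Q = 1.61e+07/5.018e+06 = 3.209 yr.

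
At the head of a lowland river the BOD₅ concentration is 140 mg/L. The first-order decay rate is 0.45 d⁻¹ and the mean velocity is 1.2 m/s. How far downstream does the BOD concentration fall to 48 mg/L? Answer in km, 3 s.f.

247 km

From C = C₀·e^(−kt), t = ln(C₀/C)/k = ln(140/48)/0.45 = 1.07/0.45 = 2.379 d.
Distance = v·t = 1.2 m/s × 2.055e+05 s = 2.466e+05 m = 246.6 km.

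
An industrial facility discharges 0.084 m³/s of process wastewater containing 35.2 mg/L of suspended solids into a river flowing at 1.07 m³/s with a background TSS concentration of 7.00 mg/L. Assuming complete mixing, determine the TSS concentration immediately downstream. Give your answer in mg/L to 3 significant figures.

By mass balance at complete mixing, C = (0.084·35.2 + 1.07·7) / (0.084 + 1.07) = 10.45/1.154 = 9.053 mg/L.

9.05 mg/L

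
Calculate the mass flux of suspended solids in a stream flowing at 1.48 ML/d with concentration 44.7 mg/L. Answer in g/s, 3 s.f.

0.766 g/s

1.48 ML/d = 0.01713 m³/s.
Mass flux = Q·C = 0.01713 m³/s × 44.7 g/m³ = 0.7657 g/s.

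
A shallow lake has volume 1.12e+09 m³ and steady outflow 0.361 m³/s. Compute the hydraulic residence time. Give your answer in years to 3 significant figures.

Q = 0.361 m³/s × 3.156e+07 s/yr = 1.139e+07 m³/yr.
Hydraulic residence time τ = V/Q = 1.12e+09/1.139e+07 = 98.31 yr.

98.3 yr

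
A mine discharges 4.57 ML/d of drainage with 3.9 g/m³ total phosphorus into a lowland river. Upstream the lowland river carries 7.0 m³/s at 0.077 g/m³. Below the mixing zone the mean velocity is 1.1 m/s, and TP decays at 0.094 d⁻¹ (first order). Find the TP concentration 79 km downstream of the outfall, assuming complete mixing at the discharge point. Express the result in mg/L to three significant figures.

4.57 ML/d = 0.05289 m³/s.
After complete mixing, C₀ = (0.05289·3.9 + 7·0.077) / 7.053 = 0.1057 mg/L.
Travel time t = 7.9e+04 m / 1.1 m/s = 7.182e+04 s = 0.8312 d.
C = 0.1057·exp(−0.094·0.8312) = 0.1057·0.9248 = 0.09773 mg/L.

0.0977 mg/L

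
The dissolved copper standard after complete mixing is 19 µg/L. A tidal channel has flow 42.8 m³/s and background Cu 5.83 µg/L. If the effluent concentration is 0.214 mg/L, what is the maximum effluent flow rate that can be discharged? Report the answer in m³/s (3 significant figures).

5.83 µg/L = 0.00583 mg/L.
19 µg/L = 0.019 mg/L.
Mass balance at complete mixing: C_std·(Q_w + Q_r) = Q_w·C_e + Q_r·C_b.
Rearranging, Q_w = Q_r·(C_std − C_b)/(C_e − C_std) = 42.8·(0.019 − 0.00583) / (0.214 − 0.019) = 2.891 m³/s.

2.89 m³/s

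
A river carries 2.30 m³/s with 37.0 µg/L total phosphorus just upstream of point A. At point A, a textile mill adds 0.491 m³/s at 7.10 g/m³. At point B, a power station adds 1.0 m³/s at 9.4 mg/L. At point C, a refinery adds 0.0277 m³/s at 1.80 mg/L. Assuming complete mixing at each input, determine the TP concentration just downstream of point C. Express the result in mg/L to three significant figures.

3.41 mg/L

37.0 µg/L = 0.037 mg/L.
After input A: C = (2.3·0.037 + 0.491·7.1) / 2.791 = 1.28 mg/L.
After input B: C = (2.791·1.28 + 1·9.4) / 3.791 = 3.422 mg/L.
After input C: C = (3.791·3.422 + 0.0277·1.8) / 3.819 = 3.41 mg/L.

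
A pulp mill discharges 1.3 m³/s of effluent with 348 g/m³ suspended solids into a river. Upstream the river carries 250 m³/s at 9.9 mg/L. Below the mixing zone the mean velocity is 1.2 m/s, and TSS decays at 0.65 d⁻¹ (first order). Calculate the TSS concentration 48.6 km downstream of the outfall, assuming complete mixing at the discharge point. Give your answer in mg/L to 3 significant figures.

After complete mixing, C₀ = (1.3·348 + 250·9.9) / 251.3 = 11.65 mg/L.
Travel time t = 4.86e+04 m / 1.2 m/s = 4.05e+04 s = 0.4688 d.
C = 11.65·exp(−0.65·0.4688) = 11.65·0.7374 = 8.589 mg/L.

8.59 mg/L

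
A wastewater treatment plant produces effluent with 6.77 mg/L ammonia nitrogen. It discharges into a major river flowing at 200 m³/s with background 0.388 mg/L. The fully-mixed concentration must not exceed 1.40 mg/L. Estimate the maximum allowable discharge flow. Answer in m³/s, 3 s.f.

Mass balance at complete mixing: C_std·(Q_w + Q_r) = Q_w·C_e + Q_r·C_b.
Rearranging, Q_w = Q_r·(C_std − C_b)/(C_e − C_std) = 200·(1.4 − 0.388) / (6.77 − 1.4) = 37.69 m³/s.

37.7 m³/s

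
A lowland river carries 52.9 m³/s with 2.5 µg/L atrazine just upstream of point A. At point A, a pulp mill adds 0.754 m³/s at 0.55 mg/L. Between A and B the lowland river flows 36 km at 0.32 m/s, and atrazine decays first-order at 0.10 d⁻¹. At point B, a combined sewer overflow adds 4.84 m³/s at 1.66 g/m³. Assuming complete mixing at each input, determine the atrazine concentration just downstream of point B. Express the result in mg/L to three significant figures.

0.146 mg/L

2.5 µg/L = 0.0025 mg/L.
After input A: C = (52.9·0.0025 + 0.754·0.55) / 53.65 = 0.01019 mg/L.
Over the 36 km reach to input B (t = 1.125e+05 s = 1.302 d), decay gives C = 0.01019·exp(−0.10·1.302) = 0.008949 mg/L.
After input B: C = (53.65·0.008949 + 4.84·1.66) / 58.49 = 0.1456 mg/L.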